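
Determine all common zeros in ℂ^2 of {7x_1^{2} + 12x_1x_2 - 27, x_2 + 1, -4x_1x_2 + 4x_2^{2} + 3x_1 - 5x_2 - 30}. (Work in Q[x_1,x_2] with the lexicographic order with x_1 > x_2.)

{(3, -1)}

Compute a lex Gröbner basis by Buchberger's algorithm.
f_1 = 7x_1^{2} + 12x_1x_2 - 27, LT = x_1^{2}.
f_2 = x_2 + 1, LT = x_2.
f_3 = -4x_1x_2 + 3x_1 + 4x_2^{2} - 5x_2 - 30, LT = x_1x_2.

S(f_1,f_3): lcm = x_1^{2}x_2. S = \tfrac{3}{4}x_1^{2} + \tfrac{19}{7}x_1x_2^{2} - \tfrac{5}{4}x_1x_2 - \tfrac{15}{2}x_1 - \tfrac{27}{7}x_2.
  leading term x_1^{2}: subtract (\tfrac{3}{28})·f_1 from \tfrac{3}{4}x_1^{2} + \tfrac{19}{7}x_1x_2^{2} - \tfrac{5}{4}x_1x_2 - \tfrac{15}{2}x_1 - \tfrac{27}{7}x_2 → \tfrac{19}{7}x_1x_2^{2} - \tfrac{71}{28}x_1x_2 - \tfrac{15}{2}x_1 - \tfrac{27}{7}x_2 + \tfrac{81}{28}
  leading term x_1x_2^{2}: subtract (\tfrac{19}{7}x_1x_2)·f_2 from \tfrac{19}{7}x_1x_2^{2} - \tfrac{71}{28}x_1x_2 - \tfrac{15}{2}x_1 - \tfrac{27}{7}x_2 + \tfrac{81}{28} → -\tfrac{21}{4}x_1x_2 - \tfrac{15}{2}x_1 - \tfrac{27}{7}x_2 + \tfrac{81}{28}
  leading term x_1x_2: subtract (-\tfrac{21}{4}x_1)·f_2 from -\tfrac{21}{4}x_1x_2 - \tfrac{15}{2}x_1 - \tfrac{27}{7}x_2 + \tfrac{81}{28} → -\tfrac{9}{4}x_1 - \tfrac{27}{7}x_2 + \tfrac{81}{28}
  leading term x_1: no divisor's leading term divides it; move -\tfrac{9}{4}x_1 to the remainder.
  leading term x_2: subtract (-\tfrac{27}{7})·f_2 from -\tfrac{27}{7}x_2 + \tfrac{81}{28} → \tfrac{27}{4}
  leading term 1: no divisor's leading term divides it; move \tfrac{27}{4} to the remainder.
  remainder -\tfrac{9}{4}x_1 + \tfrac{27}{4} ≠ 0; add h_4 = -\tfrac{9}{4}x_1 + \tfrac{27}{4} to the basis.

The other S-polynomials (S(f_1,f_2), S(f_2,f_3), S(f_1,h_4), S(f_2,h_4), S(f_3,h_4)) all reduce to 0 modulo the current basis, so we have a Gröbner basis.
Inter-reduce: drop elements whose leading term is divisible by another's, tail-reduce, and make monic.
Reduced Gröbner basis: {x_1 - 3, x_2 + 1}.

The lex basis is triangular: the last element involves only x_2. Solving x_2 + 1 = 0 gives x_2 ∈ {-1}; substituting each value into the earlier elements determines the remaining variables.
  x_2 = -1: the earlier basis element becomes x_1 - 3 = 0, giving x_1 = 3 — point (3, -1).
Each listed point satisfies every original equation (direct substitution).
A lex Gröbner basis triangularizes the system, enabling back-substitution.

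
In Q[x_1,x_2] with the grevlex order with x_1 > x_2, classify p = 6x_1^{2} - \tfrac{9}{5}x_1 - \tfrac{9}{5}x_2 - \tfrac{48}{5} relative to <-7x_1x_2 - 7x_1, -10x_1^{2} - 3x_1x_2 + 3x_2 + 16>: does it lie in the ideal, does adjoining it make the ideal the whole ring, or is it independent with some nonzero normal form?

First compute the reduced Gröbner basis of I by Buchberger's algorithm.
f_1 = -7x_1x_2 - 7x_1, LT = x_1x_2.
f_2 = -10x_1^{2} - 3x_1x_2 + 3x_2 + 16, LT = x_1^{2}.

S(f_1,f_2): lcm = x_1^{2}x_2. S = -\tfrac{3}{10}x_1x_2^{2} + x_1^{2} + \tfrac{3}{10}x_2^{2} + \tfrac{8}{5}x_2.
  leading term x_1x_2^{2}: subtract (\tfrac{3}{70}x_2)·f_1 from -\tfrac{3}{10}x_1x_2^{2} + x_1^{2} + \tfrac{3}{10}x_2^{2} + \tfrac{8}{5}x_2 → x_1^{2} + \tfrac{3}{10}x_1x_2 + \tfrac{3}{10}x_2^{2} + \tfrac{8}{5}x_2
  leading term x_1^{2}: subtract (-\tfrac{1}{10})·f_2 from x_1^{2} + \tfrac{3}{10}x_1x_2 + \tfrac{3}{10}x_2^{2} + \tfrac{8}{5}x_2 → \tfrac{3}{10}x_2^{2} + \tfrac{19}{10}x_2 + \tfrac{8}{5}
  leading term x_2^{2}: no divisor's leading term divides it; move \tfrac{3}{10}x_2^{2} to the remainder.
  leading term x_2: no divisor's leading term divides it; move \tfrac{19}{10}x_2 to the remainder.
  leading term 1: no divisor's leading term divides it; move \tfrac{8}{5} to the remainder.
  remainder \tfrac{3}{10}x_2^{2} + \tfrac{19}{10}x_2 + \tfrac{8}{5} ≠ 0; add h_3 = \tfrac{3}{10}x_2^{2} + \tfrac{19}{10}x_2 + \tfrac{8}{5} to the basis.

The other S-polynomials (S(f_1,h_3), S(f_2,h_3)) all reduce to 0 modulo the current basis, so we have a Gröbner basis.
Inter-reduce: drop elements whose leading term is divisible by another's, tail-reduce, and make monic.
Reduced Gröbner basis: {x_1^{2} - \tfrac{3}{10}x_1 - \tfrac{3}{10}x_2 - \tfrac{8}{5}, x_1x_2 + x_1, x_2^{2} + \tfrac{19}{3}x_2 + \tfrac{16}{3}}.
Label its elements g_1 = x_1^{2} - \tfrac{3}{10}x_1 - \tfrac{3}{10}x_2 - \tfrac{8}{5}, g_2 = x_1x_2 + x_1, g_3 = x_2^{2} + \tfrac{19}{3}x_2 + \tfrac{16}{3}.

Reduce p = 6x_1^{2} - \tfrac{9}{5}x_1 - \tfrac{9}{5}x_2 - \tfrac{48}{5} modulo G:
  leading term x_1^{2}: subtract (6)·g_1 from 6x_1^{2} - \tfrac{9}{5}x_1 - \tfrac{9}{5}x_2 - \tfrac{48}{5} → 0
  normal form = 0.
Since the normal form is 0, p ∈ I.

Ideal membership is decidable via reduction modulo a Gröbner basis.

6x_1^{2} - \tfrac{9}{5}x_1 - \tfrac{9}{5}x_2 - \tfrac{48}{5} lies in I (it reduces to 0).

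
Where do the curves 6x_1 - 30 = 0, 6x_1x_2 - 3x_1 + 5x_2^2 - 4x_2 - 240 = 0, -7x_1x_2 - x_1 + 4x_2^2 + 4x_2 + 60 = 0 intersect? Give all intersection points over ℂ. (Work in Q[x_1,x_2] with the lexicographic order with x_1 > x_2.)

{(5, 5)}

Compute a lex Gröbner basis by Buchberger's algorithm.
f_1 = 6x_1 - 30, LT = x_1.
f_2 = 6x_1x_2 - 3x_1 + 5x_2^2 - 4x_2 - 240, LT = x_1x_2.
f_3 = -7x_1x_2 - x_1 + 4x_2^2 + 4x_2 + 60, LT = x_1x_2.

S(f_1,f_2): lcm = x_1x_2. S = 1/2x_1 - 5/6x_2^2 - 13/3x_2 + 40.
  leading term x_1: subtract (1/12)·f_1 from 1/2x_1 - 5/6x_2^2 - 13/3x_2 + 40 → -5/6x_2^2 - 13/3x_2 + 85/2
  leading term x_2^2: no divisor's leading term divides it; move -5/6x_2^2 to the remainder.
  leading term x_2: no divisor's leading term divides it; move -13/3x_2 to the remainder.
  leading term 1: no divisor's leading term divides it; move 85/2 to the remainder.
  remainder -5/6x_2^2 - 13/3x_2 + 85/2 ≠ 0; add h_4 = -5/6x_2^2 - 13/3x_2 + 85/2 to the basis.

S(f_1,f_3): lcm = x_1x_2. S = -1/7x_1 + 4/7x_2^2 - 31/7x_2 + 60/7.
  leading term x_1: subtract (-1/42)·f_1 from -1/7x_1 + 4/7x_2^2 - 31/7x_2 + 60/7 → 4/7x_2^2 - 31/7x_2 + 55/7
  leading term x_2^2: subtract (-24/35)·h_4 from 4/7x_2^2 - 31/7x_2 + 55/7 → -37/5x_2 + 37
  leading term x_2: no divisor's leading term divides it; move -37/5x_2 to the remainder.
  leading term 1: no divisor's leading term divides it; move 37 to the remainder.
  remainder -37/5x_2 + 37 ≠ 0; add h_5 = -37/5x_2 + 37 to the basis.

S(f_2,f_3): lcm = x_1x_2. S = -9/14x_1 + 59/42x_2^2 - 2/21x_2 - 220/7.
  leading term x_1: subtract (-3/28)·f_1 from -9/14x_1 + 59/42x_2^2 - 2/21x_2 - 220/7 → 59/42x_2^2 - 2/21x_2 - 485/14
  leading term x_2^2: subtract (-59/35)·h_4 from 59/42x_2^2 - 2/21x_2 - 485/14 → -37/5x_2 + 37
  leading term x_2: subtract (1)·h_5 from -37/5x_2 + 37 → 0
  remainder 0.

S(f_1,h_4): leading monomials are coprime, so the S-polynomial reduces to 0 (Buchberger's first criterion).
S(f_2,h_4): lcm = x_1x_2^2. S = -57/10x_1x_2 + 51x_1 + 5/6x_2^3 - 2/3x_2^2 - 40x_2.
  leading term x_1x_2: subtract (-19/20x_2)·f_1 from -57/10x_1x_2 + 51x_1 + 5/6x_2^3 - 2/3x_2^2 - 40x_2 → 51x_1 + 5/6x_2^3 - 2/3x_2^2 - 137/2x_2
  leading term x_1: subtract (17/2)·f_1 from 51x_1 + 5/6x_2^3 - 2/3x_2^2 - 137/2x_2 → 5/6x_2^3 - 2/3x_2^2 - 137/2x_2 + 255
  leading term x_2^3: subtract (-x_2)·h_4 from 5/6x_2^3 - 2/3x_2^2 - 137/2x_2 + 255 → -5x_2^2 - 26x_2 + 255
  leading term x_2^2: subtract (6)·h_4 from -5x_2^2 - 26x_2 + 255 → 0
  remainder 0.

S(f_3,h_4): lcm = x_1x_2^2. S = -177/35x_1x_2 + 51x_1 - 4/7x_2^3 - 4/7x_2^2 - 60/7x_2.
  leading term x_1x_2: subtract (-59/70x_2)·f_1 from -177/35x_1x_2 + 51x_1 - 4/7x_2^3 - 4/7x_2^2 - 60/7x_2 → 51x_1 - 4/7x_2^3 - 4/7x_2^2 - 237/7x_2
  leading term x_1: subtract (17/2)·f_1 from 51x_1 - 4/7x_2^3 - 4/7x_2^2 - 237/7x_2 → -4/7x_2^3 - 4/7x_2^2 - 237/7x_2 + 255
  leading term x_2^3: subtract (24/35x_2)·h_4 from -4/7x_2^3 - 4/7x_2^2 - 237/7x_2 + 255 → 12/5x_2^2 - 63x_2 + 255
  leading term x_2^2: subtract (-72/25)·h_4 from 12/5x_2^2 - 63x_2 + 255 → -1887/25x_2 + 1887/5
  leading term x_2: subtract (51/5)·h_5 from -1887/25x_2 + 1887/5 → 0
  remainder 0.

S(f_1,h_5): leading monomials are coprime, so the S-polynomial reduces to 0 (Buchberger's first criterion).
S(f_2,h_5): lcm = x_1x_2. S = 9/2x_1 + 5/6x_2^2 - 2/3x_2 - 40.
  leading term x_1: subtract (3/4)·f_1 from 9/2x_1 + 5/6x_2^2 - 2/3x_2 - 40 → 5/6x_2^2 - 2/3x_2 - 35/2
  leading term x_2^2: subtract (-1)·h_4 from 5/6x_2^2 - 2/3x_2 - 35/2 → -5x_2 + 25
  leading term x_2: subtract (25/37)·h_5 from -5x_2 + 25 → 0
  remainder 0.

S(f_3,h_5): lcm = x_1x_2. S = 36/7x_1 - 4/7x_2^2 - 4/7x_2 - 60/7.
  leading term x_1: subtract (6/7)·f_1 from 36/7x_1 - 4/7x_2^2 - 4/7x_2 - 60/7 → -4/7x_2^2 - 4/7x_2 + 120/7
  leading term x_2^2: subtract (24/35)·h_4 from -4/7x_2^2 - 4/7x_2 + 120/7 → 12/5x_2 - 12
  leading term x_2: subtract (-12/37)·h_5 from 12/5x_2 - 12 → 0
  remainder 0.

S(h_4,h_5): lcm = x_2^2. S = 51/5x_2 - 51.
  leading term x_2: subtract (-51/37)·h_5 from 51/5x_2 - 51 → 0
  remainder 0.

Every S-polynomial of the final basis reduces to 0, so we have a Gröbner basis.
Inter-reduce: drop elements whose leading term is divisible by another's, tail-reduce, and make monic.
Reduced Gröbner basis: {x_1 - 5, x_2 - 5}.

The lex basis is triangular: the last element involves only x_2. Solving x_2 - 5 = 0 gives x_2 ∈ {5}; substituting each value into the earlier elements determines the remaining variables.
  x_2 = 5: the earlier basis element becomes x_1 - 5 = 0, giving x_1 = 5 — point (5, 5).
Each listed point satisfies every original equation (direct substitution).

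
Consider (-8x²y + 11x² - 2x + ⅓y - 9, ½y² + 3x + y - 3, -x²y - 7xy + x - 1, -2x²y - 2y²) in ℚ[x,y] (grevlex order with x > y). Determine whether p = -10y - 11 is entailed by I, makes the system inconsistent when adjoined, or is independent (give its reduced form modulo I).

First compute the reduced Gröbner basis of I by Buchberger's algorithm.
f_1 = -8x²y + 11x² - 2x + ⅓y - 9, LT = x²y.
f_2 = ½y² + 3x + y - 3, LT = y².
f_3 = -x²y - 7xy + x - 1, LT = x²y.
f_4 = -2x²y - 2y², LT = x²y.

S(f_1,f_2): lcm = x²y². S = -6x³ - 27/8x²y + 6x² + ¼xy - 1/24y² + 9/8y.
  reduce S modulo (f_1, f_2, f_3, f_4):
  remainder -6x³ + 87/64x² + ¼xy + 35/32x + 205/192y + 227/64 ≠ 0; add h_5 = -6x³ + 87/64x² + ¼xy + 35/32x + 205/192y + 227/64 to the basis.

S(f_1,f_3): lcm = x²y. S = -11/8x² - 7xy + 5/4x - 1/24y + ⅛.
  reduce S modulo (f_1, f_2, f_3, f_4, h_5):
  remainder -11/8x² - 7xy + 5/4x - 1/24y + ⅛ ≠ 0; add h_6 = -11/8x² - 7xy + 5/4x - 1/24y + ⅛ to the basis.

S(f_1,f_4): lcm = x²y. S = -11/8x² - y² + ¼x - 1/24y + 9/8.
  reduce S modulo (f_1, f_2, f_3, f_4, h_5, h_6):
  remainder 7xy + 5x + 2y - 5 ≠ 0; add h_7 = 7xy + 5x + 2y - 5 to the basis.

S(f_2,f_3): lcm = x²y². S = 6x³ + 2x²y - 7xy² - 6x² + xy - y.
  reduce S modulo (f_1, f_2, f_3, f_4, h_5, h_6, h_7):
  remainder 40045/308x + 97795/1848y - 40045/308 ≠ 0; add h_8 = 40045/308x + 97795/1848y - 40045/308 to the basis.

S(f_2,f_4): lcm = x²y². S = 6x³ + 2x²y - y³ - 6x².
  reduce S modulo (f_1, f_2, f_3, f_4, h_5, h_6, h_7, h_8):
  remainder -53979/16018y ≠ 0; add h_9 = -53979/16018y to the basis.

The other S-polynomials (S(f_3,f_4), S(f_1,h_5), S(f_2,h_5), S(f_3,h_5), S(f_4,h_5), S(f_1,h_6), S(f_2,h_6), S(f_3,h_6), S(f_4,h_6), S(h_5,h_6), S(f_1,h_7), S(f_2,h_7), S(f_3,h_7), S(f_4,h_7), S(h_5,h_7), S(h_6,h_7), S(f_1,h_8), S(f_2,h_8), S(f_3,h_8), S(f_4,h_8), S(h_5,h_8), S(h_6,h_8), S(h_7,h_8), S(f_1,h_9), S(f_2,h_9), S(f_3,h_9), S(f_4,h_9), S(h_5,h_9), S(h_6,h_9), S(h_7,h_9), S(h_8,h_9)) all reduce to 0 modulo the current basis, so we have a Gröbner basis.
Inter-reduce: drop elements whose leading term is divisible by another's, tail-reduce, and make monic.
Reduced Gröbner basis: {x - 1, y}.
Label its elements g_1 = x - 1, g_2 = y.

Reduce p = -10y - 11 modulo G:
  leading term y: subtract (-10)·g_2 from -10y - 11 → -11
  leading term 1: no divisor's leading term divides it; move -11 to the remainder.
  normal form = -11.
The normal form is nonzero, so p ∉ I. Since p minus its normal form lies in I, I + (p) = I + (r) where r = -11; decide whether this ideal is the whole ring.
Here r = -11 is a nonzero constant, hence a unit: 1 ∈ I + (p), the Gröbner basis of I + (p) is {1}, and the enlarged system has no common solution — adjoining p is inconsistent.

Adjoining -10y - 11 makes the ideal the whole ring: the system is inconsistent.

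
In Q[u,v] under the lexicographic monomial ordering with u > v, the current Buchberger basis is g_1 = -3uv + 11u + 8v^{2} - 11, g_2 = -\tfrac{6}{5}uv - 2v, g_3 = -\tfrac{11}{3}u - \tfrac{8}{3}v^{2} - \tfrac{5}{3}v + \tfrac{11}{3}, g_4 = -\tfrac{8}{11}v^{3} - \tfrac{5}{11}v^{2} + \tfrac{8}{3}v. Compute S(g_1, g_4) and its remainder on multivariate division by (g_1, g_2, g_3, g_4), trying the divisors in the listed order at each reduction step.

S(g_1, g_4) = -\tfrac{103}{24}uv^{2} + \tfrac{11}{3}uv - \tfrac{8}{3}v^{4} + \tfrac{11}{3}v^{2}; remainder on division = 0.

lcm(LM(g_1), LM(g_4)) = uv^{3}.
S = (lcm/LT(g_1))·g_1 − (lcm/LT(g_4))·g_4 = -\tfrac{103}{24}uv^{2} + \tfrac{11}{3}uv - \tfrac{8}{3}v^{4} + \tfrac{11}{3}v^{2}.
Reduce S modulo (g_1, g_2, g_3, g_4) in that order:
  leading term uv^{2}: subtract (\tfrac{103}{72}v)·g_1 from -\tfrac{103}{24}uv^{2} + \tfrac{11}{3}uv - \tfrac{8}{3}v^{4} + \tfrac{11}{3}v^{2} → -\tfrac{869}{72}uv - \tfrac{8}{3}v^{4} - \tfrac{103}{9}v^{3} + \tfrac{11}{3}v^{2} + \tfrac{1133}{72}v
  leading term uv: subtract (\tfrac{869}{216})·g_1 from -\tfrac{869}{72}uv - \tfrac{8}{3}v^{4} - \tfrac{103}{9}v^{3} + \tfrac{11}{3}v^{2} + \tfrac{1133}{72}v → -\tfrac{9559}{216}u - \tfrac{8}{3}v^{4} - \tfrac{103}{9}v^{3} - \tfrac{770}{27}v^{2} + \tfrac{1133}{72}v + \tfrac{9559}{216}
  leading term u: subtract (\tfrac{869}{72})·g_3 from -\tfrac{9559}{216}u - \tfrac{8}{3}v^{4} - \tfrac{103}{9}v^{3} - \tfrac{770}{27}v^{2} + \tfrac{1133}{72}v + \tfrac{9559}{216} → -\tfrac{8}{3}v^{4} - \tfrac{103}{9}v^{3} + \tfrac{11}{3}v^{2} + \tfrac{968}{27}v
  leading term v^{4}: subtract (\tfrac{11}{3}v)·g_4 from -\tfrac{8}{3}v^{4} - \tfrac{103}{9}v^{3} + \tfrac{11}{3}v^{2} + \tfrac{968}{27}v → -\tfrac{88}{9}v^{3} - \tfrac{55}{9}v^{2} + \tfrac{968}{27}v
  leading term v^{3}: subtract (\tfrac{121}{9})·g_4 from -\tfrac{88}{9}v^{3} - \tfrac{55}{9}v^{2} + \tfrac{968}{27}v → 0
The remainder is 0, so this S-polynomial contributes no new basis element.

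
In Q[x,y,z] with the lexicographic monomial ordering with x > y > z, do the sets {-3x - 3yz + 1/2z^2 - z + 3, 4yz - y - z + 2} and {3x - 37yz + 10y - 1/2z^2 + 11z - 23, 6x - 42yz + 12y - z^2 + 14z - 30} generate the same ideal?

Yes, the ideals are equal.

For a fixed monomial order, each ideal has a unique reduced Gröbner basis; comparing bases decides equality.
Buchberger on the first generating set:
f_1 = -3x - 3yz + 1/2z^2 - z + 3, LT = x.
f_2 = 4yz - y - z + 2, LT = yz.

The S-polynomials (S(f_1,f_2)) all reduce to 0 modulo the current basis, so we have a Gröbner basis.
Inter-reduce: drop elements whose leading term is divisible by another's, tail-reduce, and make monic.
Reduced Gröbner basis: {x + 1/4y - 1/6z^2 + 7/12z - 3/2, yz - 1/4y - 1/4z + 1/2}.

Buchberger on the second generating set:
h_1 = 3x - 37yz + 10y - 1/2z^2 + 11z - 23, LT = x.
h_2 = 6x - 42yz + 12y - z^2 + 14z - 30, LT = x.

S(h_1,h_2): lcm = x. S = -16/3yz + 4/3y + 4/3z - 8/3.
  leading term yz: no divisor's leading term divides it; move -16/3yz to the remainder.
  leading term y: no divisor's leading term divides it; move 4/3y to the remainder.
  leading term z: no divisor's leading term divides it; move 4/3z to the remainder.
  leading term 1: no divisor's leading term divides it; move -8/3 to the remainder.
  remainder -16/3yz + 4/3y + 4/3z - 8/3 ≠ 0; add k_3 = -16/3yz + 4/3y + 4/3z - 8/3 to the basis.

The other S-polynomials (S(h_1,k_3), S(h_2,k_3)) all reduce to 0 modulo the current basis, so we have a Gröbner basis.
Inter-reduce: drop elements whose leading term is divisible by another's, tail-reduce, and make monic.
Reduced Gröbner basis: {x + 1/4y - 1/6z^2 + 7/12z - 3/2, yz - 1/4y - 1/4z + 1/2}.

These coincide, so the ideals are equal.
The same test decides containment: I ⊆ J iff every generator of I reduces to 0 modulo a Gröbner basis of J.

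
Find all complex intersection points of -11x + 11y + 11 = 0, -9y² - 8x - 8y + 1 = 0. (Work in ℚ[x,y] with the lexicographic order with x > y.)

Compute a lex Gröbner basis by Buchberger's algorithm.
f_1 = -11x + 11y + 11, LT = x.
f_2 = -8x - 9y² - 8y + 1, LT = x.

S(f_1,f_2): lcm = x. S = -9/8y² - 2y - ⅞.
  reduce S modulo (f_1, f_2):
  remainder -9/8y² - 2y - ⅞ ≠ 0; add h_3 = -9/8y² - 2y - ⅞ to the basis.

The other S-polynomials (S(f_1,h_3), S(f_2,h_3)) all reduce to 0 modulo the current basis, so we have a Gröbner basis.
Inter-reduce: drop elements whose leading term is divisible by another's, tail-reduce, and make monic.
Reduced Gröbner basis: {x - y - 1, y² + 16/9y + 7/9}.

A lex Gröbner basis eliminates variables successively. Here y² + 16/9y + 7/9 depends only on y, with roots {-1, -7/9}; lifting each root through the earlier basis elements recovers the full solutions.
  y = -1: the earlier basis element becomes x = 0, giving x = 0 — point (0, -1).
  y = -7/9: the earlier basis element becomes x - 2/9 = 0, giving x = 2/9 — point (2/9, -7/9).
A lex Gröbner basis triangularizes the system, enabling back-substitution.

{(0, -1), (2/9, -7/9)}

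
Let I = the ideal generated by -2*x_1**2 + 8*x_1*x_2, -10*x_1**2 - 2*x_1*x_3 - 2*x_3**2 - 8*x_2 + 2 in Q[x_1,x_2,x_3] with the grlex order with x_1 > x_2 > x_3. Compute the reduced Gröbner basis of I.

G = {x_2**2*x_3**2 + 1/20*x_2*x_3**3 + 1/80*x_3**4 + 4*x_2**3 + 1/5*x_2**2*x_3 + 1/10*x_2*x_3**2 - 4/5*x_2**2 - 1/20*x_2*x_3 - 1/40*x_3**2 - 1/10*x_2 + 1/80, x_1*x_3**2 - 4*x_2*x_3**2 - 1/5*x_1*x_3 - 16*x_2**2 - 1/5*x_3**2 - x_1 + 16/5*x_2 + 1/5, x_1**2 + 1/5*x_1*x_3 + 1/5*x_3**2 + 4/5*x_2 - 1/5, x_1*x_2 + 1/20*x_1*x_3 + 1/20*x_3**2 + 1/5*x_2 - 1/20}

f_1 = -2*x_1**2 + 8*x_1*x_2, LT = x_1**2.
f_2 = -10*x_1**2 - 2*x_1*x_3 - 2*x_3**2 - 8*x_2 + 2, LT = x_1**2.

S(f_1,f_2): lcm = x_1**2. S = -4*x_1*x_2 - 1/5*x_1*x_3 - 1/5*x_3**2 - 4/5*x_2 + 1/5.
  reduce S modulo (f_1, f_2):
  remainder -4*x_1*x_2 - 1/5*x_1*x_3 - 1/5*x_3**2 - 4/5*x_2 + 1/5 ≠ 0; add g_3 = -4*x_1*x_2 - 1/5*x_1*x_3 - 1/5*x_3**2 - 4/5*x_2 + 1/5 to the basis.

S(f_1,g_3): lcm = x_1**2*x_2. S = -1/20*x_1**2*x_3 - 4*x_1*x_2**2 - 1/20*x_1*x_3**2 - 1/5*x_1*x_2 + 1/20*x_1.
  reduce S modulo (f_1, f_2, g_3):
  remainder -1/20*x_1*x_3**2 + 1/5*x_2*x_3**2 + 1/100*x_1*x_3 + 4/5*x_2**2 + 1/100*x_3**2 + 1/20*x_1 - 4/25*x_2 - 1/100 ≠ 0; add g_4 = -1/20*x_1*x_3**2 + 1/5*x_2*x_3**2 + 1/100*x_1*x_3 + 4/5*x_2**2 + 1/100*x_3**2 + 1/20*x_1 - 4/25*x_2 - 1/100 to the basis.

S(g_3,g_4): lcm = x_1*x_2*x_3**2. S = 1/20*x_1*x_3**3 + 4*x_2**2*x_3**2 + 1/20*x_3**4 + 1/5*x_1*x_2*x_3 + 16*x_2**3 + 2/5*x_2*x_3**2 + x_1*x_2 - 16/5*x_2**2 - 1/20*x_3**2 - 1/5*x_2.
  reduce S modulo (f_1, f_2, g_3, g_4):
  remainder 4*x_2**2*x_3**2 + 1/5*x_2*x_3**3 + 1/20*x_3**4 + 16*x_2**3 + 4/5*x_2**2*x_3 + 2/5*x_2*x_3**2 - 16/5*x_2**2 - 1/5*x_2*x_3 - 1/10*x_3**2 - 2/5*x_2 + 1/20 ≠ 0; add g_5 = 4*x_2**2*x_3**2 + 1/5*x_2*x_3**3 + 1/20*x_3**4 + 16*x_2**3 + 4/5*x_2**2*x_3 + 2/5*x_2*x_3**2 - 16/5*x_2**2 - 1/5*x_2*x_3 - 1/10*x_3**2 - 2/5*x_2 + 1/20 to the basis.

The other S-polynomials (S(f_2,g_3), S(f_1,g_4), S(f_2,g_4), S(f_1,g_5), S(f_2,g_5), S(g_3,g_5), S(g_4,g_5)) all reduce to 0 modulo the current basis, so we have a Gröbner basis.
Inter-reduce: drop elements whose leading term is divisible by another's, tail-reduce, and make monic.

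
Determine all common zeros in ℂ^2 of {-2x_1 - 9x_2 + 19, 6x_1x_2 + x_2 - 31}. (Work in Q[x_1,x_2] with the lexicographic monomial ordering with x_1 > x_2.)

{(5, 1), (13/3, 31/27)}

Compute a lex Gröbner basis by Buchberger's algorithm.
f_1 = -2x_1 - 9x_2 + 19, LT = x_1.
f_2 = 6x_1x_2 + x_2 - 31, LT = x_1x_2.

S(f_1,f_2): lcm = x_1x_2. S = 9/2x_2^2 - 29/3x_2 + 31/6.
  reduce S modulo (f_1, f_2):
  remainder 9/2x_2^2 - 29/3x_2 + 31/6 ≠ 0; add h_3 = 9/2x_2^2 - 29/3x_2 + 31/6 to the basis.

The other S-polynomials (S(f_1,h_3), S(f_2,h_3)) all reduce to 0 modulo the current basis, so we have a Gröbner basis.
Inter-reduce: drop elements whose leading term is divisible by another's, tail-reduce, and make monic.
Reduced Gröbner basis: {x_1 + 9/2x_2 - 19/2, x_2^2 - 58/27x_2 + 31/27}.

Since the basis is lex-ordered, x_2^2 - 58/27x_2 + 31/27 is univariate in x_2. Its roots are {1, 31/27}. Back-substituting each root into the other basis elements fixes the other coordinates.
  x_2 = 1: the earlier basis element becomes x_1 - 5 = 0, giving x_1 = 5 — point (5, 1).
  x_2 = 31/27: the earlier basis element becomes x_1 - 13/3 = 0, giving x_1 = 13/3 — point (13/3, 31/27).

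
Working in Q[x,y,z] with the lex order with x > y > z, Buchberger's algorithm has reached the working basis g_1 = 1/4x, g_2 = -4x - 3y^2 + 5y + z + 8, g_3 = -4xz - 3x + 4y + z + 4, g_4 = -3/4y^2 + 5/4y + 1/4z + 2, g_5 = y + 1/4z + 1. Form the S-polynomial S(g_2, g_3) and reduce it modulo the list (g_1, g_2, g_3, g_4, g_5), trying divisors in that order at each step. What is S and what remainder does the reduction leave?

lcm(LM(g_2), LM(g_3)) = xz.
S = (lcm/LT(g_2))·g_2 − (lcm/LT(g_3))·g_3 = -3/4x + 3/4y^2z - 5/4yz + y - 1/4z^2 - 7/4z + 1.
Reduce S modulo (g_1, g_2, g_3, g_4, g_5) in that order:
  leading term x: subtract (-3)·g_1 from -3/4x + 3/4y^2z - 5/4yz + y - 1/4z^2 - 7/4z + 1 → 3/4y^2z - 5/4yz + y - 1/4z^2 - 7/4z + 1
  leading term y^2z: subtract (-z)·g_4 from 3/4y^2z - 5/4yz + y - 1/4z^2 - 7/4z + 1 → y + 1/4z + 1
  leading term y: subtract (1)·g_5 from y + 1/4z + 1 → 0
The remainder is 0, so this S-polynomial contributes no new basis element.

S(g_2, g_3) = -3/4x + 3/4y^2z - 5/4yz + y - 1/4z^2 - 7/4z + 1; remainder on division = 0.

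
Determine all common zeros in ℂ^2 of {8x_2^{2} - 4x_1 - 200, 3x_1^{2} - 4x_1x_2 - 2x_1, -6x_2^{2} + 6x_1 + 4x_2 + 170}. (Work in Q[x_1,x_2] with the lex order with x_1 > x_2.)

{(0, -5)}

Compute a lex Gröbner basis by Buchberger's algorithm.
f_1 = -4x_1 + 8x_2^{2} - 200, LT = x_1.
f_2 = 3x_1^{2} - 4x_1x_2 - 2x_1, LT = x_1^{2}.
f_3 = 6x_1 - 6x_2^{2} + 4x_2 + 170, LT = x_1.

S(f_1,f_2): lcm = x_1^{2}. S = -2x_1x_2^{2} + \tfrac{4}{3}x_1x_2 + \tfrac{152}{3}x_1.
  leading term x_1x_2^{2}: subtract (\tfrac{1}{2}x_2^{2})·f_1 from -2x_1x_2^{2} + \tfrac{4}{3}x_1x_2 + \tfrac{152}{3}x_1 → \tfrac{4}{3}x_1x_2 + \tfrac{152}{3}x_1 - 4x_2^{4} + 100x_2^{2}
  leading term x_1x_2: subtract (-\tfrac{1}{3}x_2)·f_1 from \tfrac{4}{3}x_1x_2 + \tfrac{152}{3}x_1 - 4x_2^{4} + 100x_2^{2} → \tfrac{152}{3}x_1 - 4x_2^{4} + \tfrac{8}{3}x_2^{3} + 100x_2^{2} - \tfrac{200}{3}x_2
  leading term x_1: subtract (-\tfrac{38}{3})·f_1 from \tfrac{152}{3}x_1 - 4x_2^{4} + \tfrac{8}{3}x_2^{3} + 100x_2^{2} - \tfrac{200}{3}x_2 → -4x_2^{4} + \tfrac{8}{3}x_2^{3} + \tfrac{604}{3}x_2^{2} - \tfrac{200}{3}x_2 - \tfrac{7600}{3}
  leading term x_2^{4}: no divisor's leading term divides it; move -4x_2^{4} to the remainder.
  leading term x_2^{3}: no divisor's leading term divides it; move \tfrac{8}{3}x_2^{3} to the remainder.
  leading term x_2^{2}: no divisor's leading term divides it; move \tfrac{604}{3}x_2^{2} to the remainder.
  leading term x_2: no divisor's leading term divides it; move -\tfrac{200}{3}x_2 to the remainder.
  leading term 1: no divisor's leading term divides it; move -\tfrac{7600}{3} to the remainder.
  remainder -4x_2^{4} + \tfrac{8}{3}x_2^{3} + \tfrac{604}{3}x_2^{2} - \tfrac{200}{3}x_2 - \tfrac{7600}{3} ≠ 0; add h_4 = -4x_2^{4} + \tfrac{8}{3}x_2^{3} + \tfrac{604}{3}x_2^{2} - \tfrac{200}{3}x_2 - \tfrac{7600}{3} to the basis.

S(f_1,f_3): lcm = x_1. S = -x_2^{2} - \tfrac{2}{3}x_2 + \tfrac{65}{3}.
  leading term x_2^{2}: no divisor's leading term divides it; move -x_2^{2} to the remainder.
  leading term x_2: no divisor's leading term divides it; move -\tfrac{2}{3}x_2 to the remainder.
  leading term 1: no divisor's leading term divides it; move \tfrac{65}{3} to the remainder.
  remainder -x_2^{2} - \tfrac{2}{3}x_2 + \tfrac{65}{3} ≠ 0; add h_5 = -x_2^{2} - \tfrac{2}{3}x_2 + \tfrac{65}{3} to the basis.

S(f_2,f_3): lcm = x_1^{2}. S = x_1x_2^{2} - 2x_1x_2 - 29x_1.
  leading term x_1x_2^{2}: subtract (-\tfrac{1}{4}x_2^{2})·f_1 from x_1x_2^{2} - 2x_1x_2 - 29x_1 → -2x_1x_2 - 29x_1 + 2x_2^{4} - 50x_2^{2}
  leading term x_1x_2: subtract (\tfrac{1}{2}x_2)·f_1 from -2x_1x_2 - 29x_1 + 2x_2^{4} - 50x_2^{2} → -29x_1 + 2x_2^{4} - 4x_2^{3} - 50x_2^{2} + 100x_2
  leading term x_1: subtract (\tfrac{29}{4})·f_1 from -29x_1 + 2x_2^{4} - 4x_2^{3} - 50x_2^{2} + 100x_2 → 2x_2^{4} - 4x_2^{3} - 108x_2^{2} + 100x_2 + 1450
  leading term x_2^{4}: subtract (-\tfrac{1}{2})·h_4 from 2x_2^{4} - 4x_2^{3} - 108x_2^{2} + 100x_2 + 1450 → -\tfrac{8}{3}x_2^{3} - \tfrac{22}{3}x_2^{2} + \tfrac{200}{3}x_2 + \tfrac{550}{3}
  leading term x_2^{3}: subtract (\tfrac{8}{3}x_2)·h_5 from -\tfrac{8}{3}x_2^{3} - \tfrac{22}{3}x_2^{2} + \tfrac{200}{3}x_2 + \tfrac{550}{3} → -\tfrac{50}{9}x_2^{2} + \tfrac{80}{9}x_2 + \tfrac{550}{3}
  leading term x_2^{2}: subtract (\tfrac{50}{9})·h_5 from -\tfrac{50}{9}x_2^{2} + \tfrac{80}{9}x_2 + \tfrac{550}{3} → \tfrac{340}{27}x_2 + \tfrac{1700}{27}
  leading term x_2: no divisor's leading term divides it; move \tfrac{340}{27}x_2 to the remainder.
  leading term 1: no divisor's leading term divides it; move \tfrac{1700}{27} to the remainder.
  remainder \tfrac{340}{27}x_2 + \tfrac{1700}{27} ≠ 0; add h_6 = \tfrac{340}{27}x_2 + \tfrac{1700}{27} to the basis.

The other S-polynomials (S(f_1,h_4), S(f_2,h_4), S(f_3,h_4), S(f_1,h_5), S(f_2,h_5), S(f_3,h_5), S(h_4,h_5), S(f_1,h_6), S(f_2,h_6), S(f_3,h_6), S(h_4,h_6), S(h_5,h_6)) all reduce to 0 modulo the current basis, so we have a Gröbner basis.
Inter-reduce: drop elements whose leading term is divisible by another's, tail-reduce, and make monic.
Reduced Gröbner basis: {x_1, x_2 + 5}.

From the last basis element, x_2 + 5 = 0, so x_2 takes values in {-5}. Each choice, substituted upward through the basis, yields the corresponding point(s) of the solution set.
  x_2 = -5: the earlier basis element becomes x_1 = 0, giving x_1 = 0 — point (0, -5).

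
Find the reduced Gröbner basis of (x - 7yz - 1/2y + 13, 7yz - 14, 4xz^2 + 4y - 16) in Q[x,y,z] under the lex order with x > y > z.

f_1 = x - 7yz - 1/2y + 13, LT = x.
f_2 = 7yz - 14, LT = yz.
f_3 = 4xz^2 + 4y - 16, LT = xz^2.

S(f_1,f_3): lcm = xz^2. S = -7yz^3 - 1/2yz^2 - y + 13z^2 + 4.
  reduce S modulo (f_1, f_2, f_3):
  remainder -y - z^2 - z + 4 ≠ 0; add g_4 = -y - z^2 - z + 4 to the basis.

S(f_2,g_4): lcm = yz. S = -z^3 - z^2 + 4z - 2.
  reduce S modulo (f_1, f_2, f_3, g_4):
  remainder -z^3 - z^2 + 4z - 2 ≠ 0; add g_5 = -z^3 - z^2 + 4z - 2 to the basis.

The other S-polynomials (S(f_1,f_2), S(f_2,f_3), S(f_1,g_4), S(f_3,g_4), S(f_1,g_5), S(f_2,g_5), S(f_3,g_5), S(g_4,g_5)) all reduce to 0 modulo the current basis, so we have a Gröbner basis.
Inter-reduce: drop elements whose leading term is divisible by another's, tail-reduce, and make monic.

G = {x + 1/2z^2 + 1/2z - 3, y + z^2 + z - 4, z^3 + z^2 - 4z + 2}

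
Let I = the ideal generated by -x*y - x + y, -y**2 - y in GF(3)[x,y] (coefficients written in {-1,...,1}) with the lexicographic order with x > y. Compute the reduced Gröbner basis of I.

f_1 = -x*y - x + y, LT = x*y.
f_2 = -y**2 - y, LT = y**2.

S(f_1,f_2): lcm = x*y**2. S = -y**2.
  leading term y**2: subtract (1)·f_2 from -y**2 → y
  leading term y: no divisor's leading term divides it; move y to the remainder.
  remainder y ≠ 0; add g_3 = y to the basis.

S(f_1,g_3): lcm = x*y. S = x - y.
  leading term x: no divisor's leading term divides it; move x to the remainder.
  leading term y: subtract (-1)·g_3 from -y → 0
  remainder x ≠ 0; add g_4 = x to the basis.

The other S-polynomials (S(f_2,g_3), S(f_1,g_4), S(f_2,g_4), S(g_3,g_4)) all reduce to 0 modulo the current basis, so we have a Gröbner basis.
Inter-reduce: drop elements whose leading term is divisible by another's, tail-reduce, and make monic.

G = {x, y}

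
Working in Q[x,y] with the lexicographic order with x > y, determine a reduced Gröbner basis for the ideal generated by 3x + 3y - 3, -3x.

G = {x, y - 1}

f_1 = 3x + 3y - 3, LT = x.
f_2 = -3x, LT = x.

S(f_1,f_2): lcm = x. S = y - 1.
  leading term y: no divisor's leading term divides it; move y to the remainder.
  leading term 1: no divisor's leading term divides it; move -1 to the remainder.
  remainder y - 1 ≠ 0; add g_3 = y - 1 to the basis.

The other S-polynomials (S(f_1,g_3), S(f_2,g_3)) all reduce to 0 modulo the current basis, so we have a Gröbner basis.
Inter-reduce: drop elements whose leading term is divisible by another's, tail-reduce, and make monic.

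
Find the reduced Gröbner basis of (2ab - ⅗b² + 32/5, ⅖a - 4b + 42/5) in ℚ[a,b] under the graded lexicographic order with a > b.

Buchberger's algorithm terminates because the ascending chain of leading-term ideals stabilizes.

f_1 = 2ab - ⅗b² + 32/5, LT = ab.
f_2 = ⅖a - 4b + 42/5, LT = a.

S(f_1,f_2): lcm = ab. S = 97/10b² - 21b + 16/5.
  leading term b²: no divisor's leading term divides it; move 97/10b² to the remainder.
  leading term b: no divisor's leading term divides it; move -21b to the remainder.
  leading term 1: no divisor's leading term divides it; move 16/5 to the remainder.
  remainder 97/10b² - 21b + 16/5 ≠ 0; add g_3 = 97/10b² - 21b + 16/5 to the basis.

The other S-polynomials (S(f_1,g_3), S(f_2,g_3)) all reduce to 0 modulo the current basis, so we have a Gröbner basis.
Inter-reduce: drop elements whose leading term is divisible by another's, tail-reduce, and make monic.

G = {b² - 210/97b + 32/97, a - 10b + 21}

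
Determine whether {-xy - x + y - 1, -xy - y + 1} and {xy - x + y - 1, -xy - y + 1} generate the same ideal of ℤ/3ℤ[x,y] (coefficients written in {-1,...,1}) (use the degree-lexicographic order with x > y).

Two ideals are equal iff their reduced Gröbner bases coincide (the reduced basis is unique for a fixed ordering).
Buchberger on the first generating set:
f_1 = -xy - x + y - 1, LT = xy.
f_2 = -xy - y + 1, LT = xy.

S(f_1,f_2): lcm = xy. S = x + y - 1.
  leading term x: no divisor's leading term divides it; move x to the remainder.
  leading term y: no divisor's leading term divides it; move y to the remainder.
  leading term 1: no divisor's leading term divides it; move -1 to the remainder.
  remainder x + y - 1 ≠ 0; add g_3 = x + y - 1 to the basis.

S(f_1,g_3): lcm = xy. S = -y² + x + 1.
  leading term y²: no divisor's leading term divides it; move -y² to the remainder.
  leading term x: subtract (1)·g_3 from x + 1 → -y - 1
  leading term y: no divisor's leading term divides it; move -y to the remainder.
  leading term 1: no divisor's leading term divides it; move -1 to the remainder.
  remainder -y² - y - 1 ≠ 0; add g_4 = -y² - y - 1 to the basis.

The other S-polynomials (S(f_2,g_3), S(f_1,g_4), S(f_2,g_4), S(g_3,g_4)) all reduce to 0 modulo the current basis, so we have a Gröbner basis.
Inter-reduce: drop elements whose leading term is divisible by another's, tail-reduce, and make monic.
Reduced Gröbner basis: {y² + y + 1, x + y - 1}.

Buchberger on the second generating set:
h_1 = xy - x + y - 1, LT = xy.
h_2 = -xy - y + 1, LT = xy.

S(h_1,h_2): lcm = xy. S = -x.
  leading term x: no divisor's leading term divides it; move -x to the remainder.
  remainder -x ≠ 0; add k_3 = -x to the basis.

S(h_1,k_3): lcm = xy. S = -x + y - 1.
  leading term x: subtract (1)·k_3 from -x + y - 1 → y - 1
  leading term y: no divisor's leading term divides it; move y to the remainder.
  leading term 1: no divisor's leading term divides it; move -1 to the remainder.
  remainder y - 1 ≠ 0; add k_4 = y - 1 to the basis.

The other S-polynomials (S(h_2,k_3), S(h_1,k_4), S(h_2,k_4), S(k_3,k_4)) all reduce to 0 modulo the current basis, so we have a Gröbner basis.
Inter-reduce: drop elements whose leading term is divisible by another's, tail-reduce, and make monic.
Reduced Gröbner basis: {x, y - 1}.

These differ, so the ideals are not equal.

No, the ideals differ.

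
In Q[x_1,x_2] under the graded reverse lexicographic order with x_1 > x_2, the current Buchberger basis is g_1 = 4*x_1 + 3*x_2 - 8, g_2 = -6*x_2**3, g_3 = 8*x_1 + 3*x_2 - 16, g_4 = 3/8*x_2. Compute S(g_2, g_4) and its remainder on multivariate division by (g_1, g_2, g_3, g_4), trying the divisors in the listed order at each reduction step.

S(g_2, g_4) = 0; remainder on division = 0.

lcm(LM(g_2), LM(g_4)) = x_2**3.
S = (lcm/LT(g_2))·g_2 − (lcm/LT(g_4))·g_4 = 0.
Reduce S modulo (g_1, g_2, g_3, g_4) in that order:
The remainder is 0, so this S-polynomial contributes no new basis element.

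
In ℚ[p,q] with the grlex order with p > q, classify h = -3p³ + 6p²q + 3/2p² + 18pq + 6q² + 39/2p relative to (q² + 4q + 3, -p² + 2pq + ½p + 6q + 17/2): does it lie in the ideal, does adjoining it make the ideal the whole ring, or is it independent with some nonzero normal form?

-3p³ + 6p²q + 3/2p² + 18pq + 6q² + 39/2p is independent of I; its normal form modulo I is -6p - 24q - 18.

First compute the reduced Gröbner basis of I by Buchberger's algorithm.
f_1 = q² + 4q + 3, LT = q².
f_2 = -p² + 2pq + ½p + 6q + 17/2, LT = p².

The S-polynomials (S(f_1,f_2)) all reduce to 0 modulo the current basis, so we have a Gröbner basis.
Inter-reduce: drop elements whose leading term is divisible by another's, tail-reduce, and make monic.
Reduced Gröbner basis: {p² - 2pq - ½p - 6q - 17/2, q² + 4q + 3}.
Label its elements g_1 = p² - 2pq - ½p - 6q - 17/2, g_2 = q² + 4q + 3.

Reduce h = -3p³ + 6p²q + 3/2p² + 18pq + 6q² + 39/2p modulo G:
  leading term p³: subtract (-3p)·g_1 from -3p³ + 6p²q + 3/2p² + 18pq + 6q² + 39/2p → 6q² - 6p
  leading term q²: subtract (6)·g_2 from 6q² - 6p → -6p - 24q - 18
  leading term p: no divisor's leading term divides it; move -6p to the remainder.
  leading term q: no divisor's leading term divides it; move -24q to the remainder.
  leading term 1: no divisor's leading term divides it; move -18 to the remainder.
  normal form = -6p - 24q - 18.
The normal form is nonzero, so h ∉ I. Since h minus its normal form lies in I, I + (h) = I + (r) where r = -6p - 24q - 18; decide whether this ideal is the whole ring.
Run Buchberger on G together with r (pairs among the g_i already reduce to 0 since G is a Gröbner basis):
g_1 = p² - 2pq - ½p - 6q - 17/2, LT = p².
g_2 = q² + 4q + 3, LT = q².
r = -6p - 24q - 18, LT = p.

S(g_1,r): lcm = p². S = -6pq - 7/2p - 6q - 17/2.
  reduce S modulo (g_1, g_2, r):
  remainder -70q - 70 ≠ 0; add m_4 = -70q - 70 to the basis.

The other S-polynomials (S(g_1,g_2), S(g_2,r), S(g_1,m_4), S(g_2,m_4), S(r,m_4)) all reduce to 0 modulo the current basis, so we have a Gröbner basis.
Inter-reduce: drop elements whose leading term is divisible by another's, tail-reduce, and make monic.
Reduced Gröbner basis: {p - 1, q + 1}.
The reduced Gröbner basis of I + (h) is {p - 1, q + 1} ≠ {1}, a proper ideal, so the enlarged system stays consistent: h is independent of I, with normal form -6p - 24q - 18.

The remainder on division by a Gröbner basis is unique — it is the normal form.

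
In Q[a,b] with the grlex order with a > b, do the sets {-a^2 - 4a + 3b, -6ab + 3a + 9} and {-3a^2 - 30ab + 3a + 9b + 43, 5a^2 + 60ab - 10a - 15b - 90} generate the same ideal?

No, the ideals differ.

For a fixed monomial order, each ideal has a unique reduced Gröbner basis; comparing bases decides equality.
Buchberger on the first generating set:
f_1 = -a^2 - 4a + 3b, LT = a^2.
f_2 = -6ab + 3a + 9, LT = ab.

S(f_1,f_2): lcm = a^2b. S = 1/2a^2 + 4ab - 3b^2 + 3/2a.
  leading term a^2: subtract (-1/2)·f_1 from 1/2a^2 + 4ab - 3b^2 + 3/2a → 4ab - 3b^2 - 1/2a + 3/2b
  leading term ab: subtract (-2/3)·f_2 from 4ab - 3b^2 - 1/2a + 3/2b → -3b^2 + 3/2a + 3/2b + 6
  leading term b^2: no divisor's leading term divides it; move -3b^2 to the remainder.
  leading term a: no divisor's leading term divides it; move 3/2a to the remainder.
  leading term b: no divisor's leading term divides it; move 3/2b to the remainder.
  leading term 1: no divisor's leading term divides it; move 6 to the remainder.
  remainder -3b^2 + 3/2a + 3/2b + 6 ≠ 0; add g_3 = -3b^2 + 3/2a + 3/2b + 6 to the basis.

The other S-polynomials (S(f_1,g_3), S(f_2,g_3)) all reduce to 0 modulo the current basis, so we have a Gröbner basis.
Inter-reduce: drop elements whose leading term is divisible by another's, tail-reduce, and make monic.
Reduced Gröbner basis: {a^2 + 4a - 3b, ab - 1/2a - 3/2, b^2 - 1/2a - 1/2b - 2}.

Buchberger on the second generating set:
h_1 = -3a^2 - 30ab + 3a + 9b + 43, LT = a^2.
h_2 = 5a^2 + 60ab - 10a - 15b - 90, LT = a^2.

S(h_1,h_2): lcm = a^2. S = -2ab + a + 11/3.
  leading term ab: no divisor's leading term divides it; move -2ab to the remainder.
  leading term a: no divisor's leading term divides it; move a to the remainder.
  leading term 1: no divisor's leading term divides it; move 11/3 to the remainder.
  remainder -2ab + a + 11/3 ≠ 0; add k_3 = -2ab + a + 11/3 to the basis.

S(h_1,k_3): lcm = a^2b. S = 10ab^2 + 1/2a^2 - ab - 3b^2 + 11/6a - 43/3b.
  leading term ab^2: subtract (-5b)·k_3 from 10ab^2 + 1/2a^2 - ab - 3b^2 + 11/6a - 43/3b → 1/2a^2 + 4ab - 3b^2 + 11/6a + 4b
  leading term a^2: subtract (-1/6)·h_1 from 1/2a^2 + 4ab - 3b^2 + 11/6a + 4b → -ab - 3b^2 + 7/3a + 11/2b + 43/6
  leading term ab: subtract (1/2)·k_3 from -ab - 3b^2 + 7/3a + 11/2b + 43/6 → -3b^2 + 11/6a + 11/2b + 16/3
  leading term b^2: no divisor's leading term divides it; move -3b^2 to the remainder.
  leading term a: no divisor's leading term divides it; move 11/6a to the remainder.
  leading term b: no divisor's leading term divides it; move 11/2b to the remainder.
  leading term 1: no divisor's leading term divides it; move 16/3 to the remainder.
  remainder -3b^2 + 11/6a + 11/2b + 16/3 ≠ 0; add k_4 = -3b^2 + 11/6a + 11/2b + 16/3 to the basis.

The other S-polynomials (S(h_2,k_3), S(h_1,k_4), S(h_2,k_4), S(k_3,k_4)) all reduce to 0 modulo the current basis, so we have a Gröbner basis.
Inter-reduce: drop elements whose leading term is divisible by another's, tail-reduce, and make monic.
Reduced Gröbner basis: {a^2 + 4a - 3b + 4, ab - 1/2a - 11/6, b^2 - 11/18a - 11/6b - 16/9}.

The bases are distinct; the ideals are different.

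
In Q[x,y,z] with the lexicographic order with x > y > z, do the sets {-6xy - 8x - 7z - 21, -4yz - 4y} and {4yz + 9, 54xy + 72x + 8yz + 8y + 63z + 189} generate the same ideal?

No, the ideals differ.

Equality of ideals is decidable: compute both reduced Gröbner bases (unique for the ordering) and check whether they agree.
Buchberger on the first generating set:
f_1 = -6xy - 8x - 7z - 21, LT = xy.
f_2 = -4yz - 4y, LT = yz.

S(f_1,f_2): lcm = xyz. S = -xy + 4/3xz + 7/6z^2 + 7/2z.
  leading term xy: subtract (1/6)·f_1 from -xy + 4/3xz + 7/6z^2 + 7/2z → 4/3xz + 4/3x + 7/6z^2 + 14/3z + 7/2
  leading term xz: no divisor's leading term divides it; move 4/3xz to the remainder.
  leading term x: no divisor's leading term divides it; move 4/3x to the remainder.
  leading term z^2: no divisor's leading term divides it; move 7/6z^2 to the remainder.
  leading term z: no divisor's leading term divides it; move 14/3z to the remainder.
  leading term 1: no divisor's leading term divides it; move 7/2 to the remainder.
  remainder 4/3xz + 4/3x + 7/6z^2 + 14/3z + 7/2 ≠ 0; add g_3 = 4/3xz + 4/3x + 7/6z^2 + 14/3z + 7/2 to the basis.

The other S-polynomials (S(f_1,g_3), S(f_2,g_3)) all reduce to 0 modulo the current basis, so we have a Gröbner basis.
Inter-reduce: drop elements whose leading term is divisible by another's, tail-reduce, and make monic.
Reduced Gröbner basis: {xy + 4/3x + 7/6z + 7/2, xz + x + 7/8z^2 + 7/2z + 21/8, yz + y}.

Buchberger on the second generating set:
h_1 = 4yz + 9, LT = yz.
h_2 = 54xy + 72x + 8yz + 8y + 63z + 189, LT = xy.

S(h_1,h_2): lcm = xyz. S = -4/3xz + 9/4x - 4/27yz^2 - 4/27yz - 7/6z^2 - 7/2z.
  leading term xz: no divisor's leading term divides it; move -4/3xz to the remainder.
  leading term x: no divisor's leading term divides it; move 9/4x to the remainder.
  leading term yz^2: subtract (-1/27z)·h_1 from -4/27yz^2 - 4/27yz - 7/6z^2 - 7/2z → -4/27yz - 7/6z^2 - 19/6z
  leading term yz: subtract (-1/27)·h_1 from -4/27yz - 7/6z^2 - 19/6z → -7/6z^2 - 19/6z + 1/3
  leading term z^2: no divisor's leading term divides it; move -7/6z^2 to the remainder.
  leading term z: no divisor's leading term divides it; move -19/6z to the remainder.
  leading term 1: no divisor's leading term divides it; move 1/3 to the remainder.
  remainder -4/3xz + 9/4x - 7/6z^2 - 19/6z + 1/3 ≠ 0; add k_3 = -4/3xz + 9/4x - 7/6z^2 - 19/6z + 1/3 to the basis.

The other S-polynomials (S(h_1,k_3), S(h_2,k_3)) all reduce to 0 modulo the current basis, so we have a Gröbner basis.
Inter-reduce: drop elements whose leading term is divisible by another's, tail-reduce, and make monic.
Reduced Gröbner basis: {xy + 4/3x + 4/27y + 7/6z + 19/6, xz - 27/16x + 7/8z^2 + 19/8z - 1/4, yz + 9/4}.

The bases are distinct; the ideals are different.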